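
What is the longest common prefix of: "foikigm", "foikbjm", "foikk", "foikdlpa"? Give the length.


Words: foikigm, foikbjm, foikk, foikdlpa
  Position 0: all 'f' => match
  Position 1: all 'o' => match
  Position 2: all 'i' => match
  Position 3: all 'k' => match
  Position 4: ('i', 'b', 'k', 'd') => mismatch, stop
LCP = "foik" (length 4)

4


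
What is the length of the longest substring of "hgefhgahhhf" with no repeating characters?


Input: "hgefhgahhhf"
Sliding window (track last position of each char):
  Position 0 ('h'): window [0,0] length 1 -- new best
  Position 1 ('g'): window [0,1] length 2 -- new best
  Position 2 ('e'): window [0,2] length 3 -- new best
  Position 3 ('f'): window [0,3] length 4 -- new best
  Position 4 ('h'): repeat (last at 0), move window start to 1
  Position 4 ('h'): window [1,4] length 4
  Position 5 ('g'): repeat (last at 1), move window start to 2
  Position 5 ('g'): window [2,5] length 4
  Position 6 ('a'): window [2,6] length 5 -- new best
  Position 7 ('h'): repeat (last at 4), move window start to 5
  Position 7 ('h'): window [5,7] length 3
  Position 8 ('h'): repeat (last at 7), move window start to 8
  Position 8 ('h'): window [8,8] length 1
  Position 9 ('h'): repeat (last at 8), move window start to 9
  Position 9 ('h'): window [9,9] length 1
  Position 10 ('f'): window [9,10] length 2
Longest substring with no repeats: "efhga" with length 5

5


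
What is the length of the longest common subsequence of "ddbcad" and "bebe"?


LCS of "ddbcad" and "bebe"
DP table:
           b    e    b    e
      0    0    0    0    0
  d   0    0    0    0    0
  d   0    0    0    0    0
  b   0    1    1    1    1
  c   0    1    1    1    1
  a   0    1    1    1    1
  d   0    1    1    1    1
LCS length = dp[6][4] = 1

1


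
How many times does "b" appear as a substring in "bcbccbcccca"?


Searching for "b" in "bcbccbcccca"
Scanning each position:
  Position 0: "b" => MATCH
  Position 1: "c" => no
  Position 2: "b" => MATCH
  Position 3: "c" => no
  Position 4: "c" => no
  Position 5: "b" => MATCH
  Position 6: "c" => no
  Position 7: "c" => no
  Position 8: "c" => no
  Position 9: "c" => no
  Position 10: "a" => no
Total occurrences: 3

3


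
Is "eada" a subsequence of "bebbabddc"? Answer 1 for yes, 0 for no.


Check if "eada" is a subsequence of "bebbabddc"
Greedy scan:
  Position 0 ('b'): no match needed
  Position 1 ('e'): matches sub[0] = 'e'
  Position 2 ('b'): no match needed
  Position 3 ('b'): no match needed
  Position 4 ('a'): matches sub[1] = 'a'
  Position 5 ('b'): no match needed
  Position 6 ('d'): matches sub[2] = 'd'
  Position 7 ('d'): no match needed
  Position 8 ('c'): no match needed
Only matched 3/4 characters => not a subsequence

0


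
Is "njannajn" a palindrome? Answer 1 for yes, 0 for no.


Input: njannajn
Reversed: njannajn
  Compare pos 0 ('n') with pos 7 ('n'): match
  Compare pos 1 ('j') with pos 6 ('j'): match
  Compare pos 2 ('a') with pos 5 ('a'): match
  Compare pos 3 ('n') with pos 4 ('n'): match
Result: palindrome

1


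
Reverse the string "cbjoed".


Input: cbjoed
Reading characters right to left:
  Position 5: 'd'
  Position 4: 'e'
  Position 3: 'o'
  Position 2: 'j'
  Position 1: 'b'
  Position 0: 'c'
Reversed: deojbc

deojbc


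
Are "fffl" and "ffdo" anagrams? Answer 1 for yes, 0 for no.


Strings: "fffl", "ffdo"
Sorted first:  fffl
Sorted second: dffo
Differ at position 0: 'f' vs 'd' => not anagrams

0


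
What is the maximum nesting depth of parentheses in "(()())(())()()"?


Input: "(()())(())()()"
Tracking depth:
  Position 0 '(': depth becomes 1
  Position 1 '(': depth becomes 2
  Position 2 ')': depth becomes 1
  Position 3 '(': depth becomes 2
  Position 4 ')': depth becomes 1
  Position 5 ')': depth becomes 0
  Position 6 '(': depth becomes 1
  Position 7 '(': depth becomes 2
  Position 8 ')': depth becomes 1
  Position 9 ')': depth becomes 0
  Position 10 '(': depth becomes 1
  Position 11 ')': depth becomes 0
  Position 12 '(': depth becomes 1
  Position 13 ')': depth becomes 0
Maximum depth reached: 2

2


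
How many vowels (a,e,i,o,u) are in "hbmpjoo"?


Input: hbmpjoo
Checking each character:
  'h' at position 0: consonant
  'b' at position 1: consonant
  'm' at position 2: consonant
  'p' at position 3: consonant
  'j' at position 4: consonant
  'o' at position 5: vowel (running total: 1)
  'o' at position 6: vowel (running total: 2)
Total vowels: 2

2


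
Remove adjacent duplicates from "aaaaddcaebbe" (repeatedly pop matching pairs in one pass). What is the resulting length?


Input: aaaaddcaebbe
Stack-based adjacent duplicate removal:
  Read 'a': push. Stack: a
  Read 'a': matches stack top 'a' => pop. Stack: (empty)
  Read 'a': push. Stack: a
  Read 'a': matches stack top 'a' => pop. Stack: (empty)
  Read 'd': push. Stack: d
  Read 'd': matches stack top 'd' => pop. Stack: (empty)
  Read 'c': push. Stack: c
  Read 'a': push. Stack: ca
  Read 'e': push. Stack: cae
  Read 'b': push. Stack: caeb
  Read 'b': matches stack top 'b' => pop. Stack: cae
  Read 'e': matches stack top 'e' => pop. Stack: ca
Final stack: "ca" (length 2)

2


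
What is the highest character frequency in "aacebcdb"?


Input: aacebcdb
Character counts:
  'a': 2
  'b': 2
  'c': 2
  'd': 1
  'e': 1
Maximum frequency: 2

2


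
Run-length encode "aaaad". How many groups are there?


Input: aaaad
Scanning for consecutive runs:
  Group 1: 'a' x 4 (positions 0-3)
  Group 2: 'd' x 1 (positions 4-4)
Total groups: 2

2


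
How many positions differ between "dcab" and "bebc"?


Comparing "dcab" and "bebc" position by position:
  Position 0: 'd' vs 'b' => DIFFER
  Position 1: 'c' vs 'e' => DIFFER
  Position 2: 'a' vs 'b' => DIFFER
  Position 3: 'b' vs 'c' => DIFFER
Positions that differ: 4

4


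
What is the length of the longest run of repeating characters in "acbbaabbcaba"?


Input: "acbbaabbcaba"
Scanning for longest run:
  Position 1 ('c'): new char, reset run to 1
  Position 2 ('b'): new char, reset run to 1
  Position 3 ('b'): continues run of 'b', length=2
  Position 4 ('a'): new char, reset run to 1
  Position 5 ('a'): continues run of 'a', length=2
  Position 6 ('b'): new char, reset run to 1
  Position 7 ('b'): continues run of 'b', length=2
  Position 8 ('c'): new char, reset run to 1
  Position 9 ('a'): new char, reset run to 1
  Position 10 ('b'): new char, reset run to 1
  Position 11 ('a'): new char, reset run to 1
Longest run: 'b' with length 2

2


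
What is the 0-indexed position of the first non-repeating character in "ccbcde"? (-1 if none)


Input: ccbcde
Character frequencies:
  'b': 1
  'c': 3
  'd': 1
  'e': 1
Scanning left to right for freq == 1:
  Position 0 ('c'): freq=3, skip
  Position 1 ('c'): freq=3, skip
  Position 2 ('b'): unique! => answer = 2

2


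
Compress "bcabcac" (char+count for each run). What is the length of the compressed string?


Input: bcabcac
Runs:
  'b' x 1 => "b1"
  'c' x 1 => "c1"
  'a' x 1 => "a1"
  'b' x 1 => "b1"
  'c' x 1 => "c1"
  'a' x 1 => "a1"
  'c' x 1 => "c1"
Compressed: "b1c1a1b1c1a1c1"
Compressed length: 14

14


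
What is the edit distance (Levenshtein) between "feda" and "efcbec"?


Computing edit distance: "feda" -> "efcbec"
DP table:
           e    f    c    b    e    c
      0    1    2    3    4    5    6
  f   1    1    1    2    3    4    5
  e   2    1    2    2    3    3    4
  d   3    2    2    3    3    4    4
  a   4    3    3    3    4    4    5
Edit distance = dp[4][6] = 5

5


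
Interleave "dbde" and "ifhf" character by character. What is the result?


Interleaving "dbde" and "ifhf":
  Position 0: 'd' from first, 'i' from second => "di"
  Position 1: 'b' from first, 'f' from second => "bf"
  Position 2: 'd' from first, 'h' from second => "dh"
  Position 3: 'e' from first, 'f' from second => "ef"
Result: dibfdhef

dibfdhef


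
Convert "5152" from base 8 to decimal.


Input: "5152" in base 8
Positional expansion:
  Digit '5' (value 5) x 8^3 = 2560
  Digit '1' (value 1) x 8^2 = 64
  Digit '5' (value 5) x 8^1 = 40
  Digit '2' (value 2) x 8^0 = 2
Sum = 2666

2666


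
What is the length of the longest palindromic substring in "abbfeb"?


Input: "abbfeb"
Checking substrings for palindromes:
  [1:3] "bb" (len 2) => palindrome
Longest palindromic substring: "bb" with length 2

2


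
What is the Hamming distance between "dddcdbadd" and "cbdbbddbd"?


Comparing "dddcdbadd" and "cbdbbddbd" position by position:
  Position 0: 'd' vs 'c' => differ
  Position 1: 'd' vs 'b' => differ
  Position 2: 'd' vs 'd' => same
  Position 3: 'c' vs 'b' => differ
  Position 4: 'd' vs 'b' => differ
  Position 5: 'b' vs 'd' => differ
  Position 6: 'a' vs 'd' => differ
  Position 7: 'd' vs 'b' => differ
  Position 8: 'd' vs 'd' => same
Total differences (Hamming distance): 7

7


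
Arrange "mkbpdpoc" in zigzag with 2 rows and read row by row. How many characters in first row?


Zigzag "mkbpdpoc" into 2 rows:
Placing characters:
  'm' => row 0
  'k' => row 1
  'b' => row 0
  'p' => row 1
  'd' => row 0
  'p' => row 1
  'o' => row 0
  'c' => row 1
Rows:
  Row 0: "mbdo"
  Row 1: "kppc"
First row length: 4

4


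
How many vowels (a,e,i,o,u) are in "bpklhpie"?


Input: bpklhpie
Checking each character:
  'b' at position 0: consonant
  'p' at position 1: consonant
  'k' at position 2: consonant
  'l' at position 3: consonant
  'h' at position 4: consonant
  'p' at position 5: consonant
  'i' at position 6: vowel (running total: 1)
  'e' at position 7: vowel (running total: 2)
Total vowels: 2

2


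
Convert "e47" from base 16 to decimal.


Input: "e47" in base 16
Positional expansion:
  Digit 'e' (value 14) x 16^2 = 3584
  Digit '4' (value 4) x 16^1 = 64
  Digit '7' (value 7) x 16^0 = 7
Sum = 3655

3655


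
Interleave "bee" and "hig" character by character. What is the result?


Interleaving "bee" and "hig":
  Position 0: 'b' from first, 'h' from second => "bh"
  Position 1: 'e' from first, 'i' from second => "ei"
  Position 2: 'e' from first, 'g' from second => "eg"
Result: bheieg

bheieg


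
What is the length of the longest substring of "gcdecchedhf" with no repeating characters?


Input: "gcdecchedhf"
Sliding window (track last position of each char):
  Position 0 ('g'): window [0,0] length 1 -- new best
  Position 1 ('c'): window [0,1] length 2 -- new best
  Position 2 ('d'): window [0,2] length 3 -- new best
  Position 3 ('e'): window [0,3] length 4 -- new best
  Position 4 ('c'): repeat (last at 1), move window start to 2
  Position 4 ('c'): window [2,4] length 3
  Position 5 ('c'): repeat (last at 4), move window start to 5
  Position 5 ('c'): window [5,5] length 1
  Position 6 ('h'): window [5,6] length 2
  Position 7 ('e'): window [5,7] length 3
  Position 8 ('d'): window [5,8] length 4
  Position 9 ('h'): repeat (last at 6), move window start to 7
  Position 9 ('h'): window [7,9] length 3
  Position 10 ('f'): window [7,10] length 4
Longest substring with no repeats: "gcde" with length 4

4


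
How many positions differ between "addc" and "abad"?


Comparing "addc" and "abad" position by position:
  Position 0: 'a' vs 'a' => same
  Position 1: 'd' vs 'b' => DIFFER
  Position 2: 'd' vs 'a' => DIFFER
  Position 3: 'c' vs 'd' => DIFFER
Positions that differ: 3

3


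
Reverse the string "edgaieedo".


Input: edgaieedo
Reading characters right to left:
  Position 8: 'o'
  Position 7: 'd'
  Position 6: 'e'
  Position 5: 'e'
  Position 4: 'i'
  Position 3: 'a'
  Position 2: 'g'
  Position 1: 'd'
  Position 0: 'e'
Reversed: odeeiagde

odeeiagde


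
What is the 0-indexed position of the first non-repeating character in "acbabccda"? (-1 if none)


Input: acbabccda
Character frequencies:
  'a': 3
  'b': 2
  'c': 3
  'd': 1
Scanning left to right for freq == 1:
  Position 0 ('a'): freq=3, skip
  Position 1 ('c'): freq=3, skip
  Position 2 ('b'): freq=2, skip
  Position 3 ('a'): freq=3, skip
  Position 4 ('b'): freq=2, skip
  Position 5 ('c'): freq=3, skip
  Position 6 ('c'): freq=3, skip
  Position 7 ('d'): unique! => answer = 7

7


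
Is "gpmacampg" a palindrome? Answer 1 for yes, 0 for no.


Input: gpmacampg
Reversed: gpmacampg
  Compare pos 0 ('g') with pos 8 ('g'): match
  Compare pos 1 ('p') with pos 7 ('p'): match
  Compare pos 2 ('m') with pos 6 ('m'): match
  Compare pos 3 ('a') with pos 5 ('a'): match
Result: palindrome

1


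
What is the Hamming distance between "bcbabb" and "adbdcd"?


Comparing "bcbabb" and "adbdcd" position by position:
  Position 0: 'b' vs 'a' => differ
  Position 1: 'c' vs 'd' => differ
  Position 2: 'b' vs 'b' => same
  Position 3: 'a' vs 'd' => differ
  Position 4: 'b' vs 'c' => differ
  Position 5: 'b' vs 'd' => differ
Total differences (Hamming distance): 5

5


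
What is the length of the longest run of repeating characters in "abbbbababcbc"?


Input: "abbbbababcbc"
Scanning for longest run:
  Position 1 ('b'): new char, reset run to 1
  Position 2 ('b'): continues run of 'b', length=2
  Position 3 ('b'): continues run of 'b', length=3
  Position 4 ('b'): continues run of 'b', length=4
  Position 5 ('a'): new char, reset run to 1
  Position 6 ('b'): new char, reset run to 1
  Position 7 ('a'): new char, reset run to 1
  Position 8 ('b'): new char, reset run to 1
  Position 9 ('c'): new char, reset run to 1
  Position 10 ('b'): new char, reset run to 1
  Position 11 ('c'): new char, reset run to 1
Longest run: 'b' with length 4

4


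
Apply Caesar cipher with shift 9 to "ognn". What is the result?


Caesar cipher: shift "ognn" by 9
  'o' (pos 14) + 9 = pos 23 = 'x'
  'g' (pos 6) + 9 = pos 15 = 'p'
  'n' (pos 13) + 9 = pos 22 = 'w'
  'n' (pos 13) + 9 = pos 22 = 'w'
Result: xpww

xpww


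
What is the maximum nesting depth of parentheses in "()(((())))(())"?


Input: "()(((())))(())"
Tracking depth:
  Position 0 '(': depth becomes 1
  Position 1 ')': depth becomes 0
  Position 2 '(': depth becomes 1
  Position 3 '(': depth becomes 2
  Position 4 '(': depth becomes 3
  Position 5 '(': depth becomes 4
  Position 6 ')': depth becomes 3
  Position 7 ')': depth becomes 2
  Position 8 ')': depth becomes 1
  Position 9 ')': depth becomes 0
  Position 10 '(': depth becomes 1
  Position 11 '(': depth becomes 2
  Position 12 ')': depth becomes 1
  Position 13 ')': depth becomes 0
Maximum depth reached: 4

4


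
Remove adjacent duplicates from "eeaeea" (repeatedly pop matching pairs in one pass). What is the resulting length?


Input: eeaeea
Stack-based adjacent duplicate removal:
  Read 'e': push. Stack: e
  Read 'e': matches stack top 'e' => pop. Stack: (empty)
  Read 'a': push. Stack: a
  Read 'e': push. Stack: ae
  Read 'e': matches stack top 'e' => pop. Stack: a
  Read 'a': matches stack top 'a' => pop. Stack: (empty)
Final stack: "" (length 0)

0


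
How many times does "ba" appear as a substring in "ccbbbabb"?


Searching for "ba" in "ccbbbabb"
Scanning each position:
  Position 0: "cc" => no
  Position 1: "cb" => no
  Position 2: "bb" => no
  Position 3: "bb" => no
  Position 4: "ba" => MATCH
  Position 5: "ab" => no
  Position 6: "bb" => no
Total occurrences: 1

1


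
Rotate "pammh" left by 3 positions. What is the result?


Input: "pammh", rotate left by 3
First 3 characters: "pam"
Remaining characters: "mh"
Concatenate remaining + first: "mh" + "pam" = "mhpam"

mhpam


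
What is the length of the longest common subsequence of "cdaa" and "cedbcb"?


LCS of "cdaa" and "cedbcb"
DP table:
           c    e    d    b    c    b
      0    0    0    0    0    0    0
  c   0    1    1    1    1    1    1
  d   0    1    1    2    2    2    2
  a   0    1    1    2    2    2    2
  a   0    1    1    2    2    2    2
LCS length = dp[4][6] = 2

2


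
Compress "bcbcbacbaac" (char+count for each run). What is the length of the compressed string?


Input: bcbcbacbaac
Runs:
  'b' x 1 => "b1"
  'c' x 1 => "c1"
  'b' x 1 => "b1"
  'c' x 1 => "c1"
  'b' x 1 => "b1"
  'a' x 1 => "a1"
  'c' x 1 => "c1"
  'b' x 1 => "b1"
  'a' x 2 => "a2"
  'c' x 1 => "c1"
Compressed: "b1c1b1c1b1a1c1b1a2c1"
Compressed length: 20

20


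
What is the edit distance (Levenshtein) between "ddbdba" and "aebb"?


Computing edit distance: "ddbdba" -> "aebb"
DP table:
           a    e    b    b
      0    1    2    3    4
  d   1    1    2    3    4
  d   2    2    2    3    4
  b   3    3    3    2    3
  d   4    4    4    3    3
  b   5    5    5    4    3
  a   6    5    6    5    4
Edit distance = dp[6][4] = 4

4


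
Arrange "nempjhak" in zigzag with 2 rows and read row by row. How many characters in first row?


Zigzag "nempjhak" into 2 rows:
Placing characters:
  'n' => row 0
  'e' => row 1
  'm' => row 0
  'p' => row 1
  'j' => row 0
  'h' => row 1
  'a' => row 0
  'k' => row 1
Rows:
  Row 0: "nmja"
  Row 1: "ephk"
First row length: 4

4


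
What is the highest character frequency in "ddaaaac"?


Input: ddaaaac
Character counts:
  'a': 4
  'c': 1
  'd': 2
Maximum frequency: 4

4


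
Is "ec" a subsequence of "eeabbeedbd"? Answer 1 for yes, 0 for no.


Check if "ec" is a subsequence of "eeabbeedbd"
Greedy scan:
  Position 0 ('e'): matches sub[0] = 'e'
  Position 1 ('e'): no match needed
  Position 2 ('a'): no match needed
  Position 3 ('b'): no match needed
  Position 4 ('b'): no match needed
  Position 5 ('e'): no match needed
  Position 6 ('e'): no match needed
  Position 7 ('d'): no match needed
  Position 8 ('b'): no match needed
  Position 9 ('d'): no match needed
Only matched 1/2 characters => not a subsequence

0


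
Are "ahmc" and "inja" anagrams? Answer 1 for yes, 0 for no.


Strings: "ahmc", "inja"
Sorted first:  achm
Sorted second: aijn
Differ at position 1: 'c' vs 'i' => not anagrams

0


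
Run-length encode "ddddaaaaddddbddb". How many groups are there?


Input: ddddaaaaddddbddb
Scanning for consecutive runs:
  Group 1: 'd' x 4 (positions 0-3)
  Group 2: 'a' x 4 (positions 4-7)
  Group 3: 'd' x 4 (positions 8-11)
  Group 4: 'b' x 1 (positions 12-12)
  Group 5: 'd' x 2 (positions 13-14)
  Group 6: 'b' x 1 (positions 15-15)
Total groups: 6

6


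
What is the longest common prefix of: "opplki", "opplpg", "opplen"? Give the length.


Words: opplki, opplpg, opplen
  Position 0: all 'o' => match
  Position 1: all 'p' => match
  Position 2: all 'p' => match
  Position 3: all 'l' => match
  Position 4: ('k', 'p', 'e') => mismatch, stop
LCP = "oppl" (length 4)

4


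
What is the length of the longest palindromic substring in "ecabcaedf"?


Input: "ecabcaedf"
Checking substrings for palindromes:
  No multi-char palindromic substrings found
Longest palindromic substring: "e" with length 1

1


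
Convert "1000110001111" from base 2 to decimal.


Input: "1000110001111" in base 2
Positional expansion:
  Digit '1' (value 1) x 2^12 = 4096
  Digit '0' (value 0) x 2^11 = 0
  Digit '0' (value 0) x 2^10 = 0
  Digit '0' (value 0) x 2^9 = 0
  Digit '1' (value 1) x 2^8 = 256
  Digit '1' (value 1) x 2^7 = 128
  Digit '0' (value 0) x 2^6 = 0
  Digit '0' (value 0) x 2^5 = 0
  Digit '0' (value 0) x 2^4 = 0
  Digit '1' (value 1) x 2^3 = 8
  Digit '1' (value 1) x 2^2 = 4
  Digit '1' (value 1) x 2^1 = 2
  Digit '1' (value 1) x 2^0 = 1
Sum = 4495

4495


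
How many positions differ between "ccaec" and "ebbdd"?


Comparing "ccaec" and "ebbdd" position by position:
  Position 0: 'c' vs 'e' => DIFFER
  Position 1: 'c' vs 'b' => DIFFER
  Position 2: 'a' vs 'b' => DIFFER
  Position 3: 'e' vs 'd' => DIFFER
  Position 4: 'c' vs 'd' => DIFFER
Positions that differ: 5

5


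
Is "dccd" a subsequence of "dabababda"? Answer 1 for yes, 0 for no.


Check if "dccd" is a subsequence of "dabababda"
Greedy scan:
  Position 0 ('d'): matches sub[0] = 'd'
  Position 1 ('a'): no match needed
  Position 2 ('b'): no match needed
  Position 3 ('a'): no match needed
  Position 4 ('b'): no match needed
  Position 5 ('a'): no match needed
  Position 6 ('b'): no match needed
  Position 7 ('d'): no match needed
  Position 8 ('a'): no match needed
Only matched 1/4 characters => not a subsequence

0


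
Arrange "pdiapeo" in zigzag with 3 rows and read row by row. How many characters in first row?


Zigzag "pdiapeo" into 3 rows:
Placing characters:
  'p' => row 0
  'd' => row 1
  'i' => row 2
  'a' => row 1
  'p' => row 0
  'e' => row 1
  'o' => row 2
Rows:
  Row 0: "pp"
  Row 1: "dae"
  Row 2: "io"
First row length: 2

2


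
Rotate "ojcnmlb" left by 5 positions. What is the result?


Input: "ojcnmlb", rotate left by 5
First 5 characters: "ojcnm"
Remaining characters: "lb"
Concatenate remaining + first: "lb" + "ojcnm" = "lbojcnm"

lbojcnm


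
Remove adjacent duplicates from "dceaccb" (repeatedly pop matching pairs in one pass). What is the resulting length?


Input: dceaccb
Stack-based adjacent duplicate removal:
  Read 'd': push. Stack: d
  Read 'c': push. Stack: dc
  Read 'e': push. Stack: dce
  Read 'a': push. Stack: dcea
  Read 'c': push. Stack: dceac
  Read 'c': matches stack top 'c' => pop. Stack: dcea
  Read 'b': push. Stack: dceab
Final stack: "dceab" (length 5)

5


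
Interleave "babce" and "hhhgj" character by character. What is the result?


Interleaving "babce" and "hhhgj":
  Position 0: 'b' from first, 'h' from second => "bh"
  Position 1: 'a' from first, 'h' from second => "ah"
  Position 2: 'b' from first, 'h' from second => "bh"
  Position 3: 'c' from first, 'g' from second => "cg"
  Position 4: 'e' from first, 'j' from second => "ej"
Result: bhahbhcgej

bhahbhcgej


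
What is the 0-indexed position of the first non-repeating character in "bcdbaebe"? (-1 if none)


Input: bcdbaebe
Character frequencies:
  'a': 1
  'b': 3
  'c': 1
  'd': 1
  'e': 2
Scanning left to right for freq == 1:
  Position 0 ('b'): freq=3, skip
  Position 1 ('c'): unique! => answer = 1

1


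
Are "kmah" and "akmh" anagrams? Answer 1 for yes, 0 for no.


Strings: "kmah", "akmh"
Sorted first:  ahkm
Sorted second: ahkm
Sorted forms match => anagrams

1


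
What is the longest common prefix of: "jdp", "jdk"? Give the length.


Words: jdp, jdk
  Position 0: all 'j' => match
  Position 1: all 'd' => match
  Position 2: ('p', 'k') => mismatch, stop
LCP = "jd" (length 2)

2


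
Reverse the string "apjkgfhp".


Input: apjkgfhp
Reading characters right to left:
  Position 7: 'p'
  Position 6: 'h'
  Position 5: 'f'
  Position 4: 'g'
  Position 3: 'k'
  Position 2: 'j'
  Position 1: 'p'
  Position 0: 'a'
Reversed: phfgkjpa

phfgkjpa


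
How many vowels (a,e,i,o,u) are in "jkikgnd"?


Input: jkikgnd
Checking each character:
  'j' at position 0: consonant
  'k' at position 1: consonant
  'i' at position 2: vowel (running total: 1)
  'k' at position 3: consonant
  'g' at position 4: consonant
  'n' at position 5: consonant
  'd' at position 6: consonant
Total vowels: 1

1


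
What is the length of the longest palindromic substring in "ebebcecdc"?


Input: "ebebcecdc"
Checking substrings for palindromes:
  [0:3] "ebe" (len 3) => palindrome
  [1:4] "beb" (len 3) => palindrome
  [4:7] "cec" (len 3) => palindrome
  [6:9] "cdc" (len 3) => palindrome
Longest palindromic substring: "ebe" with length 3

3


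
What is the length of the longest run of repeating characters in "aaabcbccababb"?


Input: "aaabcbccababb"
Scanning for longest run:
  Position 1 ('a'): continues run of 'a', length=2
  Position 2 ('a'): continues run of 'a', length=3
  Position 3 ('b'): new char, reset run to 1
  Position 4 ('c'): new char, reset run to 1
  Position 5 ('b'): new char, reset run to 1
  Position 6 ('c'): new char, reset run to 1
  Position 7 ('c'): continues run of 'c', length=2
  Position 8 ('a'): new char, reset run to 1
  Position 9 ('b'): new char, reset run to 1
  Position 10 ('a'): new char, reset run to 1
  Position 11 ('b'): new char, reset run to 1
  Position 12 ('b'): continues run of 'b', length=2
Longest run: 'a' with length 3

3


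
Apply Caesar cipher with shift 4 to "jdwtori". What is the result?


Caesar cipher: shift "jdwtori" by 4
  'j' (pos 9) + 4 = pos 13 = 'n'
  'd' (pos 3) + 4 = pos 7 = 'h'
  'w' (pos 22) + 4 = pos 0 = 'a'
  't' (pos 19) + 4 = pos 23 = 'x'
  'o' (pos 14) + 4 = pos 18 = 's'
  'r' (pos 17) + 4 = pos 21 = 'v'
  'i' (pos 8) + 4 = pos 12 = 'm'
Result: nhaxsvm

nhaxsvm


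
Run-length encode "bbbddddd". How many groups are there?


Input: bbbddddd
Scanning for consecutive runs:
  Group 1: 'b' x 3 (positions 0-2)
  Group 2: 'd' x 5 (positions 3-7)
Total groups: 2

2


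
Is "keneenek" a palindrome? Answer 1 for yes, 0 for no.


Input: keneenek
Reversed: keneenek
  Compare pos 0 ('k') with pos 7 ('k'): match
  Compare pos 1 ('e') with pos 6 ('e'): match
  Compare pos 2 ('n') with pos 5 ('n'): match
  Compare pos 3 ('e') with pos 4 ('e'): match
Result: palindrome

1


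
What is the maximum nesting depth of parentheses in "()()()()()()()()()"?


Input: "()()()()()()()()()"
Tracking depth:
  Position 0 '(': depth becomes 1
  Position 1 ')': depth becomes 0
  Position 2 '(': depth becomes 1
  Position 3 ')': depth becomes 0
  Position 4 '(': depth becomes 1
  Position 5 ')': depth becomes 0
  Position 6 '(': depth becomes 1
  Position 7 ')': depth becomes 0
  Position 8 '(': depth becomes 1
  Position 9 ')': depth becomes 0
  Position 10 '(': depth becomes 1
  Position 11 ')': depth becomes 0
  Position 12 '(': depth becomes 1
  Position 13 ')': depth becomes 0
  Position 14 '(': depth becomes 1
  Position 15 ')': depth becomes 0
  Position 16 '(': depth becomes 1
  Position 17 ')': depth becomes 0
Maximum depth reached: 1

1


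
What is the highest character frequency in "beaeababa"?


Input: beaeababa
Character counts:
  'a': 4
  'b': 3
  'e': 2
Maximum frequency: 4

4


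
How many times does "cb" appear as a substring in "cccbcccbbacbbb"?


Searching for "cb" in "cccbcccbbacbbb"
Scanning each position:
  Position 0: "cc" => no
  Position 1: "cc" => no
  Position 2: "cb" => MATCH
  Position 3: "bc" => no
  Position 4: "cc" => no
  Position 5: "cc" => no
  Position 6: "cb" => MATCH
  Position 7: "bb" => no
  Position 8: "ba" => no
  Position 9: "ac" => no
  Position 10: "cb" => MATCH
  Position 11: "bb" => no
  Position 12: "bb" => no
Total occurrences: 3

3


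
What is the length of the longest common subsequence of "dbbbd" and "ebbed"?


LCS of "dbbbd" and "ebbed"
DP table:
           e    b    b    e    d
      0    0    0    0    0    0
  d   0    0    0    0    0    1
  b   0    0    1    1    1    1
  b   0    0    1    2    2    2
  b   0    0    1    2    2    2
  d   0    0    1    2    2    3
LCS length = dp[5][5] = 3

3


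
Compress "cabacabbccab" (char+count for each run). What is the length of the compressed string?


Input: cabacabbccab
Runs:
  'c' x 1 => "c1"
  'a' x 1 => "a1"
  'b' x 1 => "b1"
  'a' x 1 => "a1"
  'c' x 1 => "c1"
  'a' x 1 => "a1"
  'b' x 2 => "b2"
  'c' x 2 => "c2"
  'a' x 1 => "a1"
  'b' x 1 => "b1"
Compressed: "c1a1b1a1c1a1b2c2a1b1"
Compressed length: 20

20


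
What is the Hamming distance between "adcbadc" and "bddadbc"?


Comparing "adcbadc" and "bddadbc" position by position:
  Position 0: 'a' vs 'b' => differ
  Position 1: 'd' vs 'd' => same
  Position 2: 'c' vs 'd' => differ
  Position 3: 'b' vs 'a' => differ
  Position 4: 'a' vs 'd' => differ
  Position 5: 'd' vs 'b' => differ
  Position 6: 'c' vs 'c' => same
Total differences (Hamming distance): 5

5


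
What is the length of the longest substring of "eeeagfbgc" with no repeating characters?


Input: "eeeagfbgc"
Sliding window (track last position of each char):
  Position 0 ('e'): window [0,0] length 1 -- new best
  Position 1 ('e'): repeat (last at 0), move window start to 1
  Position 1 ('e'): window [1,1] length 1
  Position 2 ('e'): repeat (last at 1), move window start to 2
  Position 2 ('e'): window [2,2] length 1
  Position 3 ('a'): window [2,3] length 2 -- new best
  Position 4 ('g'): window [2,4] length 3 -- new best
  Position 5 ('f'): window [2,5] length 4 -- new best
  Position 6 ('b'): window [2,6] length 5 -- new best
  Position 7 ('g'): repeat (last at 4), move window start to 5
  Position 7 ('g'): window [5,7] length 3
  Position 8 ('c'): window [5,8] length 4
Longest substring with no repeats: "eagfb" with length 5

5


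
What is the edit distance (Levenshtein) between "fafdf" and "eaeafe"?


Computing edit distance: "fafdf" -> "eaeafe"
DP table:
           e    a    e    a    f    e
      0    1    2    3    4    5    6
  f   1    1    2    3    4    4    5
  a   2    2    1    2    3    4    5
  f   3    3    2    2    3    3    4
  d   4    4    3    3    3    4    4
  f   5    5    4    4    4    3    4
Edit distance = dp[5][6] = 4

4


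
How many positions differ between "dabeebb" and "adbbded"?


Comparing "dabeebb" and "adbbded" position by position:
  Position 0: 'd' vs 'a' => DIFFER
  Position 1: 'a' vs 'd' => DIFFER
  Position 2: 'b' vs 'b' => same
  Position 3: 'e' vs 'b' => DIFFER
  Position 4: 'e' vs 'd' => DIFFER
  Position 5: 'b' vs 'e' => DIFFER
  Position 6: 'b' vs 'd' => DIFFER
Positions that differ: 6

6


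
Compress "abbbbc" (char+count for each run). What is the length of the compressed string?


Input: abbbbc
Runs:
  'a' x 1 => "a1"
  'b' x 4 => "b4"
  'c' x 1 => "c1"
Compressed: "a1b4c1"
Compressed length: 6

6


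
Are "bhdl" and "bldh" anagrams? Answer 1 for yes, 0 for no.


Strings: "bhdl", "bldh"
Sorted first:  bdhl
Sorted second: bdhl
Sorted forms match => anagrams

1


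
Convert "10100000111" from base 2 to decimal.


Input: "10100000111" in base 2
Positional expansion:
  Digit '1' (value 1) x 2^10 = 1024
  Digit '0' (value 0) x 2^9 = 0
  Digit '1' (value 1) x 2^8 = 256
  Digit '0' (value 0) x 2^7 = 0
  Digit '0' (value 0) x 2^6 = 0
  Digit '0' (value 0) x 2^5 = 0
  Digit '0' (value 0) x 2^4 = 0
  Digit '0' (value 0) x 2^3 = 0
  Digit '1' (value 1) x 2^2 = 4
  Digit '1' (value 1) x 2^1 = 2
  Digit '1' (value 1) x 2^0 = 1
Sum = 1287

1287


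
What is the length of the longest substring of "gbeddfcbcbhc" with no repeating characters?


Input: "gbeddfcbcbhc"
Sliding window (track last position of each char):
  Position 0 ('g'): window [0,0] length 1 -- new best
  Position 1 ('b'): window [0,1] length 2 -- new best
  Position 2 ('e'): window [0,2] length 3 -- new best
  Position 3 ('d'): window [0,3] length 4 -- new best
  Position 4 ('d'): repeat (last at 3), move window start to 4
  Position 4 ('d'): window [4,4] length 1
  Position 5 ('f'): window [4,5] length 2
  Position 6 ('c'): window [4,6] length 3
  Position 7 ('b'): window [4,7] length 4
  Position 8 ('c'): repeat (last at 6), move window start to 7
  Position 8 ('c'): window [7,8] length 2
  Position 9 ('b'): repeat (last at 7), move window start to 8
  Position 9 ('b'): window [8,9] length 2
  Position 10 ('h'): window [8,10] length 3
  Position 11 ('c'): repeat (last at 8), move window start to 9
  Position 11 ('c'): window [9,11] length 3
Longest substring with no repeats: "gbed" with length 4

4


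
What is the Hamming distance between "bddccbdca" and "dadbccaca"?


Comparing "bddccbdca" and "dadbccaca" position by position:
  Position 0: 'b' vs 'd' => differ
  Position 1: 'd' vs 'a' => differ
  Position 2: 'd' vs 'd' => same
  Position 3: 'c' vs 'b' => differ
  Position 4: 'c' vs 'c' => same
  Position 5: 'b' vs 'c' => differ
  Position 6: 'd' vs 'a' => differ
  Position 7: 'c' vs 'c' => same
  Position 8: 'a' vs 'a' => same
Total differences (Hamming distance): 5

5


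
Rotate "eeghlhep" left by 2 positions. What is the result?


Input: "eeghlhep", rotate left by 2
First 2 characters: "ee"
Remaining characters: "ghlhep"
Concatenate remaining + first: "ghlhep" + "ee" = "ghlhepee"

ghlhepee


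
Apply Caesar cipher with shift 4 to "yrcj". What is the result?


Caesar cipher: shift "yrcj" by 4
  'y' (pos 24) + 4 = pos 2 = 'c'
  'r' (pos 17) + 4 = pos 21 = 'v'
  'c' (pos 2) + 4 = pos 6 = 'g'
  'j' (pos 9) + 4 = pos 13 = 'n'
Result: cvgn

cvgn


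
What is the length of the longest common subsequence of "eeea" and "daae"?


LCS of "eeea" and "daae"
DP table:
           d    a    a    e
      0    0    0    0    0
  e   0    0    0    0    1
  e   0    0    0    0    1
  e   0    0    0    0    1
  a   0    0    1    1    1
LCS length = dp[4][4] = 1

1


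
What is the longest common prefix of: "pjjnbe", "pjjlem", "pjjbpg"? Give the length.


Words: pjjnbe, pjjlem, pjjbpg
  Position 0: all 'p' => match
  Position 1: all 'j' => match
  Position 2: all 'j' => match
  Position 3: ('n', 'l', 'b') => mismatch, stop
LCP = "pjj" (length 3)

3


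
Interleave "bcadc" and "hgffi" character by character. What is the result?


Interleaving "bcadc" and "hgffi":
  Position 0: 'b' from first, 'h' from second => "bh"
  Position 1: 'c' from first, 'g' from second => "cg"
  Position 2: 'a' from first, 'f' from second => "af"
  Position 3: 'd' from first, 'f' from second => "df"
  Position 4: 'c' from first, 'i' from second => "ci"
Result: bhcgafdfci

bhcgafdfci


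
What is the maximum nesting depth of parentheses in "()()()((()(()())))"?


Input: "()()()((()(()())))"
Tracking depth:
  Position 0 '(': depth becomes 1
  Position 1 ')': depth becomes 0
  Position 2 '(': depth becomes 1
  Position 3 ')': depth becomes 0
  Position 4 '(': depth becomes 1
  Position 5 ')': depth becomes 0
  Position 6 '(': depth becomes 1
  Position 7 '(': depth becomes 2
  Position 8 '(': depth becomes 3
  Position 9 ')': depth becomes 2
  Position 10 '(': depth becomes 3
  Position 11 '(': depth becomes 4
  Position 12 ')': depth becomes 3
  Position 13 '(': depth becomes 4
  Position 14 ')': depth becomes 3
  Position 15 ')': depth becomes 2
  Position 16 ')': depth becomes 1
  Position 17 ')': depth becomes 0
Maximum depth reached: 4

4


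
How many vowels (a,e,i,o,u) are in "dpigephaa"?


Input: dpigephaa
Checking each character:
  'd' at position 0: consonant
  'p' at position 1: consonant
  'i' at position 2: vowel (running total: 1)
  'g' at position 3: consonant
  'e' at position 4: vowel (running total: 2)
  'p' at position 5: consonant
  'h' at position 6: consonant
  'a' at position 7: vowel (running total: 3)
  'a' at position 8: vowel (running total: 4)
Total vowels: 4

4


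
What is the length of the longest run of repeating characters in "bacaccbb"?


Input: "bacaccbb"
Scanning for longest run:
  Position 1 ('a'): new char, reset run to 1
  Position 2 ('c'): new char, reset run to 1
  Position 3 ('a'): new char, reset run to 1
  Position 4 ('c'): new char, reset run to 1
  Position 5 ('c'): continues run of 'c', length=2
  Position 6 ('b'): new char, reset run to 1
  Position 7 ('b'): continues run of 'b', length=2
Longest run: 'c' with length 2

2


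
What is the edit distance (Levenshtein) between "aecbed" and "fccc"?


Computing edit distance: "aecbed" -> "fccc"
DP table:
           f    c    c    c
      0    1    2    3    4
  a   1    1    2    3    4
  e   2    2    2    3    4
  c   3    3    2    2    3
  b   4    4    3    3    3
  e   5    5    4    4    4
  d   6    6    5    5    5
Edit distance = dp[6][4] = 5

5


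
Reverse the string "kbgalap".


Input: kbgalap
Reading characters right to left:
  Position 6: 'p'
  Position 5: 'a'
  Position 4: 'l'
  Position 3: 'a'
  Position 2: 'g'
  Position 1: 'b'
  Position 0: 'k'
Reversed: palagbk

palagbk


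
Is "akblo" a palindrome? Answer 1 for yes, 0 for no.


Input: akblo
Reversed: olbka
  Compare pos 0 ('a') with pos 4 ('o'): MISMATCH
  Compare pos 1 ('k') with pos 3 ('l'): MISMATCH
Result: not a palindrome

0


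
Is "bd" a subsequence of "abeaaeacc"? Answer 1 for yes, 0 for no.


Check if "bd" is a subsequence of "abeaaeacc"
Greedy scan:
  Position 0 ('a'): no match needed
  Position 1 ('b'): matches sub[0] = 'b'
  Position 2 ('e'): no match needed
  Position 3 ('a'): no match needed
  Position 4 ('a'): no match needed
  Position 5 ('e'): no match needed
  Position 6 ('a'): no match needed
  Position 7 ('c'): no match needed
  Position 8 ('c'): no match needed
Only matched 1/2 characters => not a subsequence

0


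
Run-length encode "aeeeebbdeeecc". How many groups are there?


Input: aeeeebbdeeecc
Scanning for consecutive runs:
  Group 1: 'a' x 1 (positions 0-0)
  Group 2: 'e' x 4 (positions 1-4)
  Group 3: 'b' x 2 (positions 5-6)
  Group 4: 'd' x 1 (positions 7-7)
  Group 5: 'e' x 3 (positions 8-10)
  Group 6: 'c' x 2 (positions 11-12)
Total groups: 6

6


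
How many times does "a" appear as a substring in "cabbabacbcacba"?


Searching for "a" in "cabbabacbcacba"
Scanning each position:
  Position 0: "c" => no
  Position 1: "a" => MATCH
  Position 2: "b" => no
  Position 3: "b" => no
  Position 4: "a" => MATCH
  Position 5: "b" => no
  Position 6: "a" => MATCH
  Position 7: "c" => no
  Position 8: "b" => no
  Position 9: "c" => no
  Position 10: "a" => MATCH
  Position 11: "c" => no
  Position 12: "b" => no
  Position 13: "a" => MATCH
Total occurrences: 5

5


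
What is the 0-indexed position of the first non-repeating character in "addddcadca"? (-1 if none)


Input: addddcadca
Character frequencies:
  'a': 3
  'c': 2
  'd': 5
Scanning left to right for freq == 1:
  Position 0 ('a'): freq=3, skip
  Position 1 ('d'): freq=5, skip
  Position 2 ('d'): freq=5, skip
  Position 3 ('d'): freq=5, skip
  Position 4 ('d'): freq=5, skip
  Position 5 ('c'): freq=2, skip
  Position 6 ('a'): freq=3, skip
  Position 7 ('d'): freq=5, skip
  Position 8 ('c'): freq=2, skip
  Position 9 ('a'): freq=3, skip
  No unique character found => answer = -1

-1


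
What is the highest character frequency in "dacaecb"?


Input: dacaecb
Character counts:
  'a': 2
  'b': 1
  'c': 2
  'd': 1
  'e': 1
Maximum frequency: 2

2


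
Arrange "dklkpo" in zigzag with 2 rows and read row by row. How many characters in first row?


Zigzag "dklkpo" into 2 rows:
Placing characters:
  'd' => row 0
  'k' => row 1
  'l' => row 0
  'k' => row 1
  'p' => row 0
  'o' => row 1
Rows:
  Row 0: "dlp"
  Row 1: "kko"
First row length: 3

3


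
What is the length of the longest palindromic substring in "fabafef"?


Input: "fabafef"
Checking substrings for palindromes:
  [0:5] "fabaf" (len 5) => palindrome
  [1:4] "aba" (len 3) => palindrome
  [4:7] "fef" (len 3) => palindrome
Longest palindromic substring: "fabaf" with length 5

5


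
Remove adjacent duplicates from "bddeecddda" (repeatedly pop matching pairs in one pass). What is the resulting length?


Input: bddeecddda
Stack-based adjacent duplicate removal:
  Read 'b': push. Stack: b
  Read 'd': push. Stack: bd
  Read 'd': matches stack top 'd' => pop. Stack: b
  Read 'e': push. Stack: be
  Read 'e': matches stack top 'e' => pop. Stack: b
  Read 'c': push. Stack: bc
  Read 'd': push. Stack: bcd
  Read 'd': matches stack top 'd' => pop. Stack: bc
  Read 'd': push. Stack: bcd
  Read 'a': push. Stack: bcda
Final stack: "bcda" (length 4)

4


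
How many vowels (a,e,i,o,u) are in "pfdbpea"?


Input: pfdbpea
Checking each character:
  'p' at position 0: consonant
  'f' at position 1: consonant
  'd' at position 2: consonant
  'b' at position 3: consonant
  'p' at position 4: consonant
  'e' at position 5: vowel (running total: 1)
  'a' at position 6: vowel (running total: 2)
Total vowels: 2

2


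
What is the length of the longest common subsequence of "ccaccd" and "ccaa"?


LCS of "ccaccd" and "ccaa"
DP table:
           c    c    a    a
      0    0    0    0    0
  c   0    1    1    1    1
  c   0    1    2    2    2
  a   0    1    2    3    3
  c   0    1    2    3    3
  c   0    1    2    3    3
  d   0    1    2    3    3
LCS length = dp[6][4] = 3

3


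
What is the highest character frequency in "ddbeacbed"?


Input: ddbeacbed
Character counts:
  'a': 1
  'b': 2
  'c': 1
  'd': 3
  'e': 2
Maximum frequency: 3

3


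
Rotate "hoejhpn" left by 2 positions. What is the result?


Input: "hoejhpn", rotate left by 2
First 2 characters: "ho"
Remaining characters: "ejhpn"
Concatenate remaining + first: "ejhpn" + "ho" = "ejhpnho"

ejhpnho
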